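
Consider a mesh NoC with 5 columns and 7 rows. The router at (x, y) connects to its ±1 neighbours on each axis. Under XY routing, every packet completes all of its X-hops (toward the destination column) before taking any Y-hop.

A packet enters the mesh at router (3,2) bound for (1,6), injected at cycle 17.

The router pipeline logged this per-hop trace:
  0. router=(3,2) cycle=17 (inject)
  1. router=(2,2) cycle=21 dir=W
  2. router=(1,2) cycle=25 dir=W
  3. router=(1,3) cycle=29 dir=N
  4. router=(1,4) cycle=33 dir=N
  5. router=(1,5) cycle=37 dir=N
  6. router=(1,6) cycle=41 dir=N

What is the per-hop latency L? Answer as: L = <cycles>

cyc[1] − cyc[0] = 21 − 17 = 4.
Per-hop latency L = Δcyc = 4.

L = 4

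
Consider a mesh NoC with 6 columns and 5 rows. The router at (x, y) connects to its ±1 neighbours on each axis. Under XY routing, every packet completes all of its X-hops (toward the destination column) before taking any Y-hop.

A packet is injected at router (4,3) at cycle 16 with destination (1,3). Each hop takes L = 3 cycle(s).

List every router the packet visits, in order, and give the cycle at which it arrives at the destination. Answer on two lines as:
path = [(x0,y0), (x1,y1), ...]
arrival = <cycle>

src (4,3)  cyc=16
W→(3,3)  cyc=19
W→(2,3)  cyc=22
W→(1,3)  cyc=25

path = [(4,3), (3,3), (2,3), (1,3)]
arrival = 25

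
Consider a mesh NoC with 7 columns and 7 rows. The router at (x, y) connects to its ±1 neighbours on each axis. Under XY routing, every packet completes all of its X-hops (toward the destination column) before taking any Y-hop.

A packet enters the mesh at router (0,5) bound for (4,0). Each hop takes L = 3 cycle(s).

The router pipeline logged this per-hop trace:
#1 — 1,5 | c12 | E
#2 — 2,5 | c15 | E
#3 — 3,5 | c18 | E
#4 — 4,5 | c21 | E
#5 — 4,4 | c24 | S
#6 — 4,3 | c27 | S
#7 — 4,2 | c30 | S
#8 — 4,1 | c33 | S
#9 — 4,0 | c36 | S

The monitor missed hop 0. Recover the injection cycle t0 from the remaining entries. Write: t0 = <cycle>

t0 = 9

The first recorded entry is hop 1 at cycle 12.
t0 = cyc[1] − L = 12 − 3 = 9.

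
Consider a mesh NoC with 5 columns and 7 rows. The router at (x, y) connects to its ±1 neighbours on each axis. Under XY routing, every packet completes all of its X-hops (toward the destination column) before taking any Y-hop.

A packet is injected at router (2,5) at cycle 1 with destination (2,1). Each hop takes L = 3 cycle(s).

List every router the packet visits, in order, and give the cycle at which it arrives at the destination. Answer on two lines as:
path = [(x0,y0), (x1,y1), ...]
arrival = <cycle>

[0] x=2 y=5 t=1
[1] x=2 y=4 t=4 →S
[2] x=2 y=3 t=7 →S
[3] x=2 y=2 t=10 →S
[4] x=2 y=1 t=13 →S

path = [(2,5), (2,4), (2,3), (2,2), (2,1)]
arrival = 13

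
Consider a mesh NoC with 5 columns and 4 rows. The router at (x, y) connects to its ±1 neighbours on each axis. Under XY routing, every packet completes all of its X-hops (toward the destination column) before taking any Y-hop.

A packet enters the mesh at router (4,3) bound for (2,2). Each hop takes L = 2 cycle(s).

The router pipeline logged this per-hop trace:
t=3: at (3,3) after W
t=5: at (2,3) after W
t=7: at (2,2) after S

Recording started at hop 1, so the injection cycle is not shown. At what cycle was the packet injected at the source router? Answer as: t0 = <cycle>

t0 = 1

At hop 1 the cycle is 3; in general cyc_k = t0 + kL.
So t0 = 3 − 1·2 = 1.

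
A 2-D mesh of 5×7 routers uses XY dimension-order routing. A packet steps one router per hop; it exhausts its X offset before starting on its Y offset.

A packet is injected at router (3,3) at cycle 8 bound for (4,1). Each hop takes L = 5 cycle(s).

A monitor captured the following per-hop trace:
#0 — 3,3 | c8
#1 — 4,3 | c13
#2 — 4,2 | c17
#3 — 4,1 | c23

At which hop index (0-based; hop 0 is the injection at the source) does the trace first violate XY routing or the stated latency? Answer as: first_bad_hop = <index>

first_bad_hop = 2

check 1→ d=(1,0) cyc+5: ok
check 2→ d=(0,-1) cyc+4: BAD: Δcyc=4≠L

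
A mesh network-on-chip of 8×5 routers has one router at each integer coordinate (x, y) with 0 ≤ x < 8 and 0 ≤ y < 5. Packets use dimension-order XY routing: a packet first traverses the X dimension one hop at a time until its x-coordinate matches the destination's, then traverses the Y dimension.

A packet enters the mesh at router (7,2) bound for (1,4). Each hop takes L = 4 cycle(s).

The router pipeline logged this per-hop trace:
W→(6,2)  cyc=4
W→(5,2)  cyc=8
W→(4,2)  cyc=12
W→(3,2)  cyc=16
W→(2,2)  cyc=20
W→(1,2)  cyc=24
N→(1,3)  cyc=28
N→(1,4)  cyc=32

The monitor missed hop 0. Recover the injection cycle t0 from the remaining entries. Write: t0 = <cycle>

The first recorded entry is hop 1 at cycle 4.
So t0 = 4 − 1·4 = 0.

t0 = 0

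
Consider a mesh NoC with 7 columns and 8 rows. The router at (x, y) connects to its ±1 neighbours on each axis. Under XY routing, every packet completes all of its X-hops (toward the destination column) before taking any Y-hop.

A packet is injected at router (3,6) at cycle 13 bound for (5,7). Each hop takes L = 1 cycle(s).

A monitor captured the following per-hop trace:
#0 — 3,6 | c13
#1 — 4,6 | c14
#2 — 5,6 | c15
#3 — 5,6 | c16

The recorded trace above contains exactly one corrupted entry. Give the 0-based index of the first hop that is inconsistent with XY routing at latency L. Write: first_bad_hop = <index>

first_bad_hop = 3

[1] (+1,+0) / 1c ⇒ ok
[2] (+1,+0) / 1c ⇒ ok
[3] (+0,+0) / 1c ⇒ BAD: non-unit step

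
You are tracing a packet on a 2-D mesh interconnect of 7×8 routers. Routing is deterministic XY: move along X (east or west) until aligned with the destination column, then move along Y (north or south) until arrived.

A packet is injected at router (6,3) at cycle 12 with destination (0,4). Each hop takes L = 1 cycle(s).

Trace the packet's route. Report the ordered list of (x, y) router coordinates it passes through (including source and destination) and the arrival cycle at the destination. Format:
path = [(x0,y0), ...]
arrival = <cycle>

  0. router=(6,3) cycle=12 (inject)
  1. router=(5,3) cycle=13 dir=W
  2. router=(4,3) cycle=14 dir=W
  3. router=(3,3) cycle=15 dir=W
  4. router=(2,3) cycle=16 dir=W
  5. router=(1,3) cycle=17 dir=W
  6. router=(0,3) cycle=18 dir=W
  7. router=(0,4) cycle=19 dir=N

path = [(6,3), (5,3), (4,3), (3,3), (2,3), (1,3), (0,3), (0,4)]
arrival = 19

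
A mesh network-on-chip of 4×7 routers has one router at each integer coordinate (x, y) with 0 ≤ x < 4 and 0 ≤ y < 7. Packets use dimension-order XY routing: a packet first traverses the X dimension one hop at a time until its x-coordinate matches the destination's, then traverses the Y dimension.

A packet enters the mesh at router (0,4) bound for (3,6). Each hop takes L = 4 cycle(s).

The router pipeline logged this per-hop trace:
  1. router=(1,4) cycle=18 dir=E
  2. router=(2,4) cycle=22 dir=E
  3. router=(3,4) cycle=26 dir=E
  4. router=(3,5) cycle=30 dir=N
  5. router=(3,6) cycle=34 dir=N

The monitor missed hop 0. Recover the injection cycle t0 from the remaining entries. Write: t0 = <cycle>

cyc[1] = 18 and cyc[k] = t0 + k·L for every k.
Subtract one hop: t0 = 18 − 4 = 14.

t0 = 14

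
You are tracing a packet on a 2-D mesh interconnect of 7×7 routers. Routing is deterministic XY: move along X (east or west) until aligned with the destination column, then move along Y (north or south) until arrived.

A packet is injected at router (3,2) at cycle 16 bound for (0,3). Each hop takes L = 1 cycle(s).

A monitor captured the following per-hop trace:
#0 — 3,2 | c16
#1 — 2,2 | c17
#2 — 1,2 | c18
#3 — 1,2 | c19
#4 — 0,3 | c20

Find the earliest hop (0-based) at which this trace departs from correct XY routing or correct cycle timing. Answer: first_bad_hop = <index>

first_bad_hop = 3

check 1→ d=(-1,0) cyc+1: ok
check 2→ d=(-1,0) cyc+1: ok
check 3→ d=(0,0) cyc+1: BAD: non-unit step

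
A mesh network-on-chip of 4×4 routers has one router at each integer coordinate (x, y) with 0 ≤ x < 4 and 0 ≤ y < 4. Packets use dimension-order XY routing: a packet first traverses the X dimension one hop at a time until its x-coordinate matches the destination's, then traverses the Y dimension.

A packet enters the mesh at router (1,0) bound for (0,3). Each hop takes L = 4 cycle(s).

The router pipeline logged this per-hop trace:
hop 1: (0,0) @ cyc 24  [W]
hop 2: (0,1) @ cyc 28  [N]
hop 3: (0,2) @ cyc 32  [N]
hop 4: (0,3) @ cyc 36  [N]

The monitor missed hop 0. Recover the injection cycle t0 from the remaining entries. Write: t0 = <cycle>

t0 = 20

The first recorded entry is hop 1 at cycle 24.
So t0 = 24 − 1·4 = 20.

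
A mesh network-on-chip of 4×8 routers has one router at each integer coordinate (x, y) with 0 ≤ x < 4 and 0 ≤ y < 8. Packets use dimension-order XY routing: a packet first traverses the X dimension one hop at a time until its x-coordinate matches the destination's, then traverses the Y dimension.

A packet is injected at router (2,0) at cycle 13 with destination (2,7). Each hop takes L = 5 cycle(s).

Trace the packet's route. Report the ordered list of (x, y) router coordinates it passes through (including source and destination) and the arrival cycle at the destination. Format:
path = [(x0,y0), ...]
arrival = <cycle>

  0. router=(2,0) cycle=13 (inject)
  1. router=(2,1) cycle=18 dir=N
  2. router=(2,2) cycle=23 dir=N
  3. router=(2,3) cycle=28 dir=N
  4. router=(2,4) cycle=33 dir=N
  5. router=(2,5) cycle=38 dir=N
  6. router=(2,6) cycle=43 dir=N
  7. router=(2,7) cycle=48 dir=N

path = [(2,0), (2,1), (2,2), (2,3), (2,4), (2,5), (2,6), (2,7)]
arrival = 48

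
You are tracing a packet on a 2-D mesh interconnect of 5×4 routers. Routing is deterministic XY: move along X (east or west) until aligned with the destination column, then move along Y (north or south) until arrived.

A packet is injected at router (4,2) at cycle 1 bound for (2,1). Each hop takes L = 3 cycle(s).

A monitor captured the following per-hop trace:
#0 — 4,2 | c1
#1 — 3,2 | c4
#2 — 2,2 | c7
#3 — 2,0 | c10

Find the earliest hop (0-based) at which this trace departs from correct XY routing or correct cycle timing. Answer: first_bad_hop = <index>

first_bad_hop = 3

check 1→ d=(-1,0) cyc+3: ok
check 2→ d=(-1,0) cyc+3: ok
check 3→ d=(0,-2) cyc+3: BAD: non-unit step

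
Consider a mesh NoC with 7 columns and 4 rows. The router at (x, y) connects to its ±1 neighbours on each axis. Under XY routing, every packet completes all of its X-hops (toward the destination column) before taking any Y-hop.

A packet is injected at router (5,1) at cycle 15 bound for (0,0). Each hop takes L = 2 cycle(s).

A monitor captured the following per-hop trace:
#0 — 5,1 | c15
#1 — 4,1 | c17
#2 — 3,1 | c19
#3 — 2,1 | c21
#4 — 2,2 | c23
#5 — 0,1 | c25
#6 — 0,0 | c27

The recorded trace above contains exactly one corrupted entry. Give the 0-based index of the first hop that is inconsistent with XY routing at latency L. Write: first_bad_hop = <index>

  1: Δx=-1 Δy=+0 Δt=2 [ok]
  2: Δx=-1 Δy=+0 Δt=2 [ok]
  3: Δx=-1 Δy=+0 Δt=2 [ok]
  4: Δx=+0 Δy=+1 Δt=2 [BAD: Y-move but x=2≠0]

first_bad_hop = 4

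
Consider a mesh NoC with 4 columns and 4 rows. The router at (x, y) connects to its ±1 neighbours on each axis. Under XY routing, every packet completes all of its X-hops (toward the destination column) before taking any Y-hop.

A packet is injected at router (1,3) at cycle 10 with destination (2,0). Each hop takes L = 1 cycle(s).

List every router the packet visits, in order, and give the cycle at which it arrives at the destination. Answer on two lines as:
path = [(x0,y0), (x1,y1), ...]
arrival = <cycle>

#0 — 1,3 | c10
#1 — 2,3 | c11 | E
#2 — 2,2 | c12 | S
#3 — 2,1 | c13 | S
#4 — 2,0 | c14 | S

path = [(1,3), (2,3), (2,2), (2,1), (2,0)]
arrival = 14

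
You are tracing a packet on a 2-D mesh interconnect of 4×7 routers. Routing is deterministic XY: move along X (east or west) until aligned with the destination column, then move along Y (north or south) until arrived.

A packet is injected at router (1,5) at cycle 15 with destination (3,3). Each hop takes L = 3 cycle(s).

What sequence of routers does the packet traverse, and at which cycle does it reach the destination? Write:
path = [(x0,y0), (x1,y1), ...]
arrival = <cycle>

hop 0: (1,5) @ cyc 15
hop 1: (2,5) @ cyc 18  [E]
hop 2: (3,5) @ cyc 21  [E]
hop 3: (3,4) @ cyc 24  [S]
hop 4: (3,3) @ cyc 27  [S]

path = [(1,5), (2,5), (3,5), (3,4), (3,3)]
arrival = 27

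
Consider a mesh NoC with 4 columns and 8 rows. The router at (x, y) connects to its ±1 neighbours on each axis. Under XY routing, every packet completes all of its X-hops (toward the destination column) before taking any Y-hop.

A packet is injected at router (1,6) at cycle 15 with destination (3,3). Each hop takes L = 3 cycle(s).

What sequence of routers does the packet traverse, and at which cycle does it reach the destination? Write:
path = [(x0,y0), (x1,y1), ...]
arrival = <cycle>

path = [(1,6), (2,6), (3,6), (3,5), (3,4), (3,3)]
arrival = 30

[0] x=1 y=6 t=15
[1] x=2 y=6 t=18 →E
[2] x=3 y=6 t=21 →E
[3] x=3 y=5 t=24 →S
[4] x=3 y=4 t=27 →S
[5] x=3 y=3 t=30 →S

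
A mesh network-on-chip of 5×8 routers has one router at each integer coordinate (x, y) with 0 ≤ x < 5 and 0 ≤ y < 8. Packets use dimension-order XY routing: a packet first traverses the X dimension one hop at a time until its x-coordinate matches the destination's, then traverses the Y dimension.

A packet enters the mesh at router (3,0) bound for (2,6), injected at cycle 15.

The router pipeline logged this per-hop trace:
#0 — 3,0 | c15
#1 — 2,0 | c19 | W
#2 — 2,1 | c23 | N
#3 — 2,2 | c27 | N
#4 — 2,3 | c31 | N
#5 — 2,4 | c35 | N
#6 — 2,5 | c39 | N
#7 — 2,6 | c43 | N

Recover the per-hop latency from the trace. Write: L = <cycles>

From hop 0 (15) to hop 1 (19): +4 cycles.
One hop costs L cycles, so L = 4.

L = 4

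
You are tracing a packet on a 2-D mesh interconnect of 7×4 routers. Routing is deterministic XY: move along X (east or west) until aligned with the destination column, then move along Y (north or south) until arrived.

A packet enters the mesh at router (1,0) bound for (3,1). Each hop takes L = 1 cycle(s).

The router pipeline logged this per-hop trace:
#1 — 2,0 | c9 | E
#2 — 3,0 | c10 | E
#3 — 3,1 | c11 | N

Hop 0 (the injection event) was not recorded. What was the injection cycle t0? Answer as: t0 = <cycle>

At hop 1 the cycle is 9; in general cyc_k = t0 + kL.
Therefore t0 = 9 − L = 8.

t0 = 8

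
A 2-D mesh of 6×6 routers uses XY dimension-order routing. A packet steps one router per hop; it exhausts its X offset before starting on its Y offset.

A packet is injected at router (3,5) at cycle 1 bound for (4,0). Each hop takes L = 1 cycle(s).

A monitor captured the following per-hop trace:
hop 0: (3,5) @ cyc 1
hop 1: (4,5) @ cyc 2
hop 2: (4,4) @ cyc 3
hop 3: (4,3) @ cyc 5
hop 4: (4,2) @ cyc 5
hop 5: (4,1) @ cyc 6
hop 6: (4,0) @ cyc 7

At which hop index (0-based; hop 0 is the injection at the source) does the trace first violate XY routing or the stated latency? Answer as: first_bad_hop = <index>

first_bad_hop = 3

  1: Δx=+1 Δy=+0 Δt=1 [ok]
  2: Δx=+0 Δy=-1 Δt=1 [ok]
  3: Δx=+0 Δy=-1 Δt=2 [BAD: Δcyc=2≠L]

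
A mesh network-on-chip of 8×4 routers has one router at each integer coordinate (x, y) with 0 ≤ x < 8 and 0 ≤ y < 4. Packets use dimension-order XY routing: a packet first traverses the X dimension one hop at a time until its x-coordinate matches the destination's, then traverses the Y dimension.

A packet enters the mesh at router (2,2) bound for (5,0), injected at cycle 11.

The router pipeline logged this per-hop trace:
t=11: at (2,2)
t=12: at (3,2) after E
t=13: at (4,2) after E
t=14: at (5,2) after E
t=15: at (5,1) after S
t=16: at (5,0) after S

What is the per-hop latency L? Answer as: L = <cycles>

Between hops 0 and 1 the cycle counter advances 12 − 11 = 1.
That increment is L by definition: L = 1.

L = 1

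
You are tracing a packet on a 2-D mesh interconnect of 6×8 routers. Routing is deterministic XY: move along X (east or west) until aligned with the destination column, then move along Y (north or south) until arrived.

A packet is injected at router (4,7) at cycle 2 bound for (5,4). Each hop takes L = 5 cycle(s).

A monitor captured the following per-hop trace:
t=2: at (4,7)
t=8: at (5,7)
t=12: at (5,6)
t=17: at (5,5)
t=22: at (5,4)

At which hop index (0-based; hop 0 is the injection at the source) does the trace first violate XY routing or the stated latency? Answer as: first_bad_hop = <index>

[1] (+1,+0) / 6c ⇒ BAD: Δcyc=6≠L

first_bad_hop = 1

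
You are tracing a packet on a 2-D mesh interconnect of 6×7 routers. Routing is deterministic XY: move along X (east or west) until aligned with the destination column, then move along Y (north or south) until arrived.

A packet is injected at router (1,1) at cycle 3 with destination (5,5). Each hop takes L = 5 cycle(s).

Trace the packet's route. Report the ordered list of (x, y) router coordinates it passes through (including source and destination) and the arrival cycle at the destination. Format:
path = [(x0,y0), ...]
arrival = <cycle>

#0 — 1,1 | c3
#1 — 2,1 | c8 | E
#2 — 3,1 | c13 | E
#3 — 4,1 | c18 | E
#4 — 5,1 | c23 | E
#5 — 5,2 | c28 | N
#6 — 5,3 | c33 | N
#7 — 5,4 | c38 | N
#8 — 5,5 | c43 | N

path = [(1,1), (2,1), (3,1), (4,1), (5,1), (5,2), (5,3), (5,4), (5,5)]
arrival = 43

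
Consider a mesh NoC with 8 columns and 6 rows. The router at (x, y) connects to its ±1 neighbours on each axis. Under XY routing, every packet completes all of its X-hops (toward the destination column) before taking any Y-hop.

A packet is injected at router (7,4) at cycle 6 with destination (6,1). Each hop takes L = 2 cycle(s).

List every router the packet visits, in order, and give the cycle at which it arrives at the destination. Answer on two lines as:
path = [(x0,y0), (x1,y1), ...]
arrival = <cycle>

path = [(7,4), (6,4), (6,3), (6,2), (6,1)]
arrival = 14

[0] x=7 y=4 t=6
[1] x=6 y=4 t=8 →W
[2] x=6 y=3 t=10 →S
[3] x=6 y=2 t=12 →S
[4] x=6 y=1 t=14 →S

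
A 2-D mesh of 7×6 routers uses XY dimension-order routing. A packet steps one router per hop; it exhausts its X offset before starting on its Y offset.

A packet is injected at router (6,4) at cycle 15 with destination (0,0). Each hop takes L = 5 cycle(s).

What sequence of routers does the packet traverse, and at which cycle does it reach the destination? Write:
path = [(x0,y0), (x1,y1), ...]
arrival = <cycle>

path = [(6,4), (5,4), (4,4), (3,4), (2,4), (1,4), (0,4), (0,3), (0,2), (0,1), (0,0)]
arrival = 65

hop 0: (6,4) @ cyc 15
hop 1: (5,4) @ cyc 20  [W]
hop 2: (4,4) @ cyc 25  [W]
hop 3: (3,4) @ cyc 30  [W]
hop 4: (2,4) @ cyc 35  [W]
hop 5: (1,4) @ cyc 40  [W]
hop 6: (0,4) @ cyc 45  [W]
hop 7: (0,3) @ cyc 50  [S]
hop 8: (0,2) @ cyc 55  [S]
hop 9: (0,1) @ cyc 60  [S]
hop 10: (0,0) @ cyc 65  [S]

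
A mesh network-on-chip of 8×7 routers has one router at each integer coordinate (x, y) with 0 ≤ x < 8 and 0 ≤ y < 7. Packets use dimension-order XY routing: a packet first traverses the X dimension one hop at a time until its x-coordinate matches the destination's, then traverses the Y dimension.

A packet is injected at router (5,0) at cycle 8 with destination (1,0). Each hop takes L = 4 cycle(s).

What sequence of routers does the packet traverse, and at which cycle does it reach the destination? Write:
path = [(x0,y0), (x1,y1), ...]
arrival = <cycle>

#0 — 5,0 | c8
#1 — 4,0 | c12 | W
#2 — 3,0 | c16 | W
#3 — 2,0 | c20 | W
#4 — 1,0 | c24 | W

path = [(5,0), (4,0), (3,0), (2,0), (1,0)]
arrival = 24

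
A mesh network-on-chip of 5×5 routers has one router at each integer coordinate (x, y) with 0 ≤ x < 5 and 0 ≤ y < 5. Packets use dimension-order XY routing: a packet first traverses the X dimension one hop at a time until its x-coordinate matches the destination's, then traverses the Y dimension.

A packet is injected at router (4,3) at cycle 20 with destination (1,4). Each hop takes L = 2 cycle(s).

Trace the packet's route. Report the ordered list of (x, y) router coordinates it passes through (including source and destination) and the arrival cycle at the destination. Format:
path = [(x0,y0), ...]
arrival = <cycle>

src (4,3)  cyc=20
W→(3,3)  cyc=22
W→(2,3)  cyc=24
W→(1,3)  cyc=26
N→(1,4)  cyc=28

path = [(4,3), (3,3), (2,3), (1,3), (1,4)]
arrival = 28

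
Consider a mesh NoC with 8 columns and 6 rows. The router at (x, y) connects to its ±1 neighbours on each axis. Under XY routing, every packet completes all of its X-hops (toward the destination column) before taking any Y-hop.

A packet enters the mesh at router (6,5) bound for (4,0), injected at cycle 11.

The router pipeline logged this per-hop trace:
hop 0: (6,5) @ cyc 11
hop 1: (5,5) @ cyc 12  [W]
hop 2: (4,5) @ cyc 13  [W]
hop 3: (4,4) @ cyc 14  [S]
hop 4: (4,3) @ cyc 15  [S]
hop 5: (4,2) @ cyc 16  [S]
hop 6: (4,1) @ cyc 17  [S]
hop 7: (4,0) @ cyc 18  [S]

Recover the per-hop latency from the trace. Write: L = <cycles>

L = 1

Between hops 0 and 1 the cycle counter advances 12 − 11 = 1.
That increment is L by definition: L = 1.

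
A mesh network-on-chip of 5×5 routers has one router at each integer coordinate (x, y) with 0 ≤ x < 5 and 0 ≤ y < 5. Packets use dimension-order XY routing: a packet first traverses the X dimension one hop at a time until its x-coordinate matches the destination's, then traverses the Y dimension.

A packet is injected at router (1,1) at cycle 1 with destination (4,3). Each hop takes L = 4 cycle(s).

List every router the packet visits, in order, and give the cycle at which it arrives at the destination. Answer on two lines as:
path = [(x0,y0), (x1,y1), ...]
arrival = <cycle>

path = [(1,1), (2,1), (3,1), (4,1), (4,2), (4,3)]
arrival = 21

[0] x=1 y=1 t=1
[1] x=2 y=1 t=5 →E
[2] x=3 y=1 t=9 →E
[3] x=4 y=1 t=13 →E
[4] x=4 y=2 t=17 →N
[5] x=4 y=3 t=21 →N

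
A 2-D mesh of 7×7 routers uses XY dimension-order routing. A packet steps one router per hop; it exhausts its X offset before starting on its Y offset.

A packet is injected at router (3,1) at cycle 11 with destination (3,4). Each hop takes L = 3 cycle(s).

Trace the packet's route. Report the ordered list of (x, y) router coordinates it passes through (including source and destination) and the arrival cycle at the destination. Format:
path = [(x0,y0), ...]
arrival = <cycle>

path = [(3,1), (3,2), (3,3), (3,4)]
arrival = 20

  0. router=(3,1) cycle=11 (inject)
  1. router=(3,2) cycle=14 dir=N
  2. router=(3,3) cycle=17 dir=N
  3. router=(3,4) cycle=20 dir=N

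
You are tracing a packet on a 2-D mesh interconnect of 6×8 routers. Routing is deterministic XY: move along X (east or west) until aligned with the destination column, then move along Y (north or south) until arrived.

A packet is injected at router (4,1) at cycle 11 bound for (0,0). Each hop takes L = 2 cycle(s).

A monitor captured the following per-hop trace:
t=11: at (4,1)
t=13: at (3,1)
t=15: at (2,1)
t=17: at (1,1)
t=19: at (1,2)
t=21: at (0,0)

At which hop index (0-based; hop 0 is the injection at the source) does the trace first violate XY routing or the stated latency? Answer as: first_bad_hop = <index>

first_bad_hop = 4

  1: Δx=-1 Δy=+0 Δt=2 [ok]
  2: Δx=-1 Δy=+0 Δt=2 [ok]
  3: Δx=-1 Δy=+0 Δt=2 [ok]
  4: Δx=+0 Δy=+1 Δt=2 [BAD: Y-move but x=1≠0]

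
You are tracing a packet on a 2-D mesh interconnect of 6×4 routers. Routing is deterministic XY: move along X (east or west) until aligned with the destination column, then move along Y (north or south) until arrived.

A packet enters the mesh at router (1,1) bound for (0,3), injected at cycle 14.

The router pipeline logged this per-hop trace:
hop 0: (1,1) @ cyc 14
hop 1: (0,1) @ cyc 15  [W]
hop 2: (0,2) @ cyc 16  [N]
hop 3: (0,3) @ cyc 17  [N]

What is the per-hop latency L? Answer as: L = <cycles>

Between hops 0 and 1 the cycle counter advances 15 − 14 = 1.
Per-hop latency L = Δcyc = 1.

L = 1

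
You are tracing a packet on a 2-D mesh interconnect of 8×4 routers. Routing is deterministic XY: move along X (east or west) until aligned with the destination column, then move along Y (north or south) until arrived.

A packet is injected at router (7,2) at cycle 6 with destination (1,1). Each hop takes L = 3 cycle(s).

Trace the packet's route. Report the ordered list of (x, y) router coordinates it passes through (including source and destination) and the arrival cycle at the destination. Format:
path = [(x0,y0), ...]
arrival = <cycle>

path = [(7,2), (6,2), (5,2), (4,2), (3,2), (2,2), (1,2), (1,1)]
arrival = 27

[0] x=7 y=2 t=6
[1] x=6 y=2 t=9 →W
[2] x=5 y=2 t=12 →W
[3] x=4 y=2 t=15 →W
[4] x=3 y=2 t=18 →W
[5] x=2 y=2 t=21 →W
[6] x=1 y=2 t=24 →W
[7] x=1 y=1 t=27 →S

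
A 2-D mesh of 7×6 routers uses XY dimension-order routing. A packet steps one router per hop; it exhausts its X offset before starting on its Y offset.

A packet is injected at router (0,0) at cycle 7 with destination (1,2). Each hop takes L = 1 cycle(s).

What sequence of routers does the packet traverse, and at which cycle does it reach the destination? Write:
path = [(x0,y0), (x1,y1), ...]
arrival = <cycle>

path = [(0,0), (1,0), (1,1), (1,2)]
arrival = 10

#0 — 0,0 | c7
#1 — 1,0 | c8 | E
#2 — 1,1 | c9 | N
#3 — 1,2 | c10 | N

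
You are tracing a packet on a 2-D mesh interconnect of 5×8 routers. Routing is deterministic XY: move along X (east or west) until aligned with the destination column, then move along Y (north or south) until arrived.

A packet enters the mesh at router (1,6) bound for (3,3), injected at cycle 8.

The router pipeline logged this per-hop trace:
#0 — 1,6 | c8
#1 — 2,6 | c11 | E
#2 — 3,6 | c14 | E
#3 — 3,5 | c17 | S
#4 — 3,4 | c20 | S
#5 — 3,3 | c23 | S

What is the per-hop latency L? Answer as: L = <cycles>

L = 3

Δcyc across hop 0→1: 11 − 8 = 3.
That increment is L by definition: L = 3.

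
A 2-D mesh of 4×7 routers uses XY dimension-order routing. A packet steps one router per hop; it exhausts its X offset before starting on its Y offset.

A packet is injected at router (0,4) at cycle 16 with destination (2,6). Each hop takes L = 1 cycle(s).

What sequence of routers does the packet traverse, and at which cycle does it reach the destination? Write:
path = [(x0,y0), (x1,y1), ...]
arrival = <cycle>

path = [(0,4), (1,4), (2,4), (2,5), (2,6)]
arrival = 20

  0. router=(0,4) cycle=16 (inject)
  1. router=(1,4) cycle=17 dir=E
  2. router=(2,4) cycle=18 dir=E
  3. router=(2,5) cycle=19 dir=N
  4. router=(2,6) cycle=20 dir=N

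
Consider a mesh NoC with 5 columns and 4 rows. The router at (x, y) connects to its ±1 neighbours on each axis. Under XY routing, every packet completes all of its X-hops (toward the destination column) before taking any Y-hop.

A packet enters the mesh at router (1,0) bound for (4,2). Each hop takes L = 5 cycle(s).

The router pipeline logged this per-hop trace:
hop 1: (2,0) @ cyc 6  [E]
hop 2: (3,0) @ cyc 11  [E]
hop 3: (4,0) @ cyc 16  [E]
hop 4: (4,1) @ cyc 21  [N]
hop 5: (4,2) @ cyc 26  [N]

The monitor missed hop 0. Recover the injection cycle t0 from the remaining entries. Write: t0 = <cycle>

t0 = 1

The first recorded entry is hop 1 at cycle 6.
Subtract one hop: t0 = 6 − 5 = 1.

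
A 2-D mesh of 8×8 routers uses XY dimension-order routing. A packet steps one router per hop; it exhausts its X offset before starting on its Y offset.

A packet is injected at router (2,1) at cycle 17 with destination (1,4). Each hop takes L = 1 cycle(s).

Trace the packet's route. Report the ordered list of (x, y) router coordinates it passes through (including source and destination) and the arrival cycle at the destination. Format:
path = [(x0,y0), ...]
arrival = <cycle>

path = [(2,1), (1,1), (1,2), (1,3), (1,4)]
arrival = 21

src (2,1)  cyc=17
W→(1,1)  cyc=18
N→(1,2)  cyc=19
N→(1,3)  cyc=20
N→(1,4)  cyc=21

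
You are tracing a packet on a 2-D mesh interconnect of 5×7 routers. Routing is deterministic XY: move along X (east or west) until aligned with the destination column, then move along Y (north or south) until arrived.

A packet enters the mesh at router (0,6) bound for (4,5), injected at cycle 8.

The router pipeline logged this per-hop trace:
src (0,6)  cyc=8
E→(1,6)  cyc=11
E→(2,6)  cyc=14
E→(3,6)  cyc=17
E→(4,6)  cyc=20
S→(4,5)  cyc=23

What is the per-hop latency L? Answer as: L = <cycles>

L = 3

Δcyc across hop 0→1: 11 − 8 = 3.
That increment is L by definition: L = 3.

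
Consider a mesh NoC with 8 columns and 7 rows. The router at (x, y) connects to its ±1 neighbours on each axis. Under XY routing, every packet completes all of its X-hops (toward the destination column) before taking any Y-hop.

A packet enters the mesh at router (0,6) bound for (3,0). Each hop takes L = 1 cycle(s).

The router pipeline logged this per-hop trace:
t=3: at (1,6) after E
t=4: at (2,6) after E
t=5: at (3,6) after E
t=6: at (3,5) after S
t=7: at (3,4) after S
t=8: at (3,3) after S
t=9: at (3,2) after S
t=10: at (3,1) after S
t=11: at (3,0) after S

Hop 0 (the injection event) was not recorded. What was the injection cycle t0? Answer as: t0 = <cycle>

cyc[1] = 3 and cyc[k] = t0 + k·L for every k.
Subtract one hop: t0 = 3 − 1 = 2.

t0 = 2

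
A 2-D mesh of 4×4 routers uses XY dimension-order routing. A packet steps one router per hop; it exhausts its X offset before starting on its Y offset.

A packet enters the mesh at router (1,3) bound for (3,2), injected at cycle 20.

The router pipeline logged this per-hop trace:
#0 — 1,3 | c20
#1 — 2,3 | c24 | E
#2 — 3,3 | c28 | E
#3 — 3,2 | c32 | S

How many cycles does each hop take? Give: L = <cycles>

From hop 0 (20) to hop 1 (24): +4 cycles.
Each hop adds L, hence L = 4.

L = 4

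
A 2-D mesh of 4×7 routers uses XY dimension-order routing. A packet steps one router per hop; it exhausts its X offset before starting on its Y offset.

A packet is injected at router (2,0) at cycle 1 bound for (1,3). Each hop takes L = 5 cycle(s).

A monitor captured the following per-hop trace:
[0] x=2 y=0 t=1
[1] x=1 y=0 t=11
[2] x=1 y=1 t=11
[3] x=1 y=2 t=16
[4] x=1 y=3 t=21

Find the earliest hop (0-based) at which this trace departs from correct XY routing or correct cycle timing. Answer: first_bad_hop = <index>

first_bad_hop = 1

hop 1: step (-1,+0), +10 cyc — BAD: Δcyc=10≠L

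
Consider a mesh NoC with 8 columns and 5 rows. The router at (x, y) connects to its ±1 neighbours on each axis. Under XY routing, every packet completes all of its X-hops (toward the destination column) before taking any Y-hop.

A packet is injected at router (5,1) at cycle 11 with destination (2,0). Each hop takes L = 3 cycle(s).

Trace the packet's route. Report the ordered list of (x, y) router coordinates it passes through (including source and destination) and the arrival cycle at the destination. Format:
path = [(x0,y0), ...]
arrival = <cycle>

  0. router=(5,1) cycle=11 (inject)
  1. router=(4,1) cycle=14 dir=W
  2. router=(3,1) cycle=17 dir=W
  3. router=(2,1) cycle=20 dir=W
  4. router=(2,0) cycle=23 dir=S

path = [(5,1), (4,1), (3,1), (2,1), (2,0)]
arrival = 23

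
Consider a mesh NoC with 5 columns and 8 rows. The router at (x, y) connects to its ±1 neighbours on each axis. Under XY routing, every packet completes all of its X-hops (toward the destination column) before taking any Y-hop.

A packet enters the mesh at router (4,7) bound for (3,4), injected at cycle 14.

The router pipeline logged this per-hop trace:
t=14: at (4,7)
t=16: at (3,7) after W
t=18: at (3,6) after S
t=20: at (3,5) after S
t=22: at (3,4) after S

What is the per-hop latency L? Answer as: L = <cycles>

L = 2

Between hops 0 and 1 the cycle counter advances 16 − 14 = 2.
That increment is L by definition: L = 2.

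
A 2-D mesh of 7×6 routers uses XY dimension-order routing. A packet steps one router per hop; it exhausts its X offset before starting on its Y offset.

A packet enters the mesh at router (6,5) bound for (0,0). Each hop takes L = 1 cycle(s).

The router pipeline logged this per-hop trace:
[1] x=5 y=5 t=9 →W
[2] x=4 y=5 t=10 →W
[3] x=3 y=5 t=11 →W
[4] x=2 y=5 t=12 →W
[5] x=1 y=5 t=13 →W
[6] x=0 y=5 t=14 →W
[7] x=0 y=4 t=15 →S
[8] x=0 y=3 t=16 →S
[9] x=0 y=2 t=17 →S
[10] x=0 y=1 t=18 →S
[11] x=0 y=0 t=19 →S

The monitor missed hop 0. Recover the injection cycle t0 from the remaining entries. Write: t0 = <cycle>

The first recorded entry is hop 1 at cycle 9.
Subtract one hop: t0 = 9 − 1 = 8.

t0 = 8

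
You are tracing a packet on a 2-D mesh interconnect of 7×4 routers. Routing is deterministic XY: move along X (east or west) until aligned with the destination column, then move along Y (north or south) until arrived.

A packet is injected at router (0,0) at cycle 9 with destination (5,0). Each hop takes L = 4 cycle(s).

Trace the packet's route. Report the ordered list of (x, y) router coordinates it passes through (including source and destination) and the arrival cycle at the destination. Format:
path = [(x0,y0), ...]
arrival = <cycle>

[0] x=0 y=0 t=9
[1] x=1 y=0 t=13 →E
[2] x=2 y=0 t=17 →E
[3] x=3 y=0 t=21 →E
[4] x=4 y=0 t=25 →E
[5] x=5 y=0 t=29 →E

path = [(0,0), (1,0), (2,0), (3,0), (4,0), (5,0)]
arrival = 29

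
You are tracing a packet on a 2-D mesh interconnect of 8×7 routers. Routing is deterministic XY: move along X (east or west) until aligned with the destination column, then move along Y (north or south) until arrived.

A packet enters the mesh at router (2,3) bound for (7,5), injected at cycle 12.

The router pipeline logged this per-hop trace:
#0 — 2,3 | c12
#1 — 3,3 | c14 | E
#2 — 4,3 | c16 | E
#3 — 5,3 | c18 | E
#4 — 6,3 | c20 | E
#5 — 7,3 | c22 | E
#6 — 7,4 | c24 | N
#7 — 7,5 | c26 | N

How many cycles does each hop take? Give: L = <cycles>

L = 2

From hop 0 (12) to hop 1 (14): +2 cycles.
That increment is L by definition: L = 2.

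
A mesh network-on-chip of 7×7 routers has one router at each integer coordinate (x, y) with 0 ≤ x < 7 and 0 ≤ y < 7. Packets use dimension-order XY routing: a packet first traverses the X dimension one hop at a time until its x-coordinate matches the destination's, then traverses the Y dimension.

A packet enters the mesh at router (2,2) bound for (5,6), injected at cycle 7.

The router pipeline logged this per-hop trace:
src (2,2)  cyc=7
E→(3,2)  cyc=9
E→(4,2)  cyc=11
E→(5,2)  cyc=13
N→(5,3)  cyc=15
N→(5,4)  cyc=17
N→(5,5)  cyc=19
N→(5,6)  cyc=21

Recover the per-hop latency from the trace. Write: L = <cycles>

cyc[1] − cyc[0] = 9 − 7 = 2.
One hop costs L cycles, so L = 2.

L = 2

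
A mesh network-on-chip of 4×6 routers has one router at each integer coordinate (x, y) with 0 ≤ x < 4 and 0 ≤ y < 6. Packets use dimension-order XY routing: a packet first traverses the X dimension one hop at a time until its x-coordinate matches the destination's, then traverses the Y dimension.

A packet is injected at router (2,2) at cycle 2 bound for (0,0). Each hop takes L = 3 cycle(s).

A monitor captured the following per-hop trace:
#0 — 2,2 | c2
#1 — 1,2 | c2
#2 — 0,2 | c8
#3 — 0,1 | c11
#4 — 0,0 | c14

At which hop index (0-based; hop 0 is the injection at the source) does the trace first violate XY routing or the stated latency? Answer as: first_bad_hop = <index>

first_bad_hop = 1

check 1→ d=(-1,0) cyc+0: BAD: Δcyc=0≠L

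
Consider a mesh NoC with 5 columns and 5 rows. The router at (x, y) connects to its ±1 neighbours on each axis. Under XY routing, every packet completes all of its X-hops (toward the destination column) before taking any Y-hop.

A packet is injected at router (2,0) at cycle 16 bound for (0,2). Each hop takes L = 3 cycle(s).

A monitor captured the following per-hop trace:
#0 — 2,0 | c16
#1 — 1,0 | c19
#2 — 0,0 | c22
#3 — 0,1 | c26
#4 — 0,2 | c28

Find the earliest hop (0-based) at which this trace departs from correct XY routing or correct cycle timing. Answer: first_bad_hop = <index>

hop 1: step (-1,+0), +3 cyc — ok
hop 2: step (-1,+0), +3 cyc — ok
hop 3: step (+0,+1), +4 cyc — BAD: Δcyc=4≠L

first_bad_hop = 3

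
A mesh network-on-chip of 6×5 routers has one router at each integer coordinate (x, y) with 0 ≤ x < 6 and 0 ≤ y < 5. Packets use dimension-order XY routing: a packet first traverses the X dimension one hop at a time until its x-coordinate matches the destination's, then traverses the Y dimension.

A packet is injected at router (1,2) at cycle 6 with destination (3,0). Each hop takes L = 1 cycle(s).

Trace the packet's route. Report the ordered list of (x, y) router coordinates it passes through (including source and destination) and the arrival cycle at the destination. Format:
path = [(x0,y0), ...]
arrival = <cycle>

path = [(1,2), (2,2), (3,2), (3,1), (3,0)]
arrival = 10

hop 0: (1,2) @ cyc 6
hop 1: (2,2) @ cyc 7  [E]
hop 2: (3,2) @ cyc 8  [E]
hop 3: (3,1) @ cyc 9  [S]
hop 4: (3,0) @ cyc 10  [S]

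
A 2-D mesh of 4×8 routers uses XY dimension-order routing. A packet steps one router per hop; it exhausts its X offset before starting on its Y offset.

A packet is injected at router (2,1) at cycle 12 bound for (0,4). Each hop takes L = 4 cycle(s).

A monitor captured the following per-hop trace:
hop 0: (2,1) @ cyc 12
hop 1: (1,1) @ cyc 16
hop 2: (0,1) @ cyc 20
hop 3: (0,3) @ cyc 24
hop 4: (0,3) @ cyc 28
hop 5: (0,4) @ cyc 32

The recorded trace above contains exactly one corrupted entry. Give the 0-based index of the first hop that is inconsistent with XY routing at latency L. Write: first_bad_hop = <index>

hop 1: step (-1,+0), +4 cyc — ok
hop 2: step (-1,+0), +4 cyc — ok
hop 3: step (+0,+2), +4 cyc — BAD: non-unit step

first_bad_hop = 3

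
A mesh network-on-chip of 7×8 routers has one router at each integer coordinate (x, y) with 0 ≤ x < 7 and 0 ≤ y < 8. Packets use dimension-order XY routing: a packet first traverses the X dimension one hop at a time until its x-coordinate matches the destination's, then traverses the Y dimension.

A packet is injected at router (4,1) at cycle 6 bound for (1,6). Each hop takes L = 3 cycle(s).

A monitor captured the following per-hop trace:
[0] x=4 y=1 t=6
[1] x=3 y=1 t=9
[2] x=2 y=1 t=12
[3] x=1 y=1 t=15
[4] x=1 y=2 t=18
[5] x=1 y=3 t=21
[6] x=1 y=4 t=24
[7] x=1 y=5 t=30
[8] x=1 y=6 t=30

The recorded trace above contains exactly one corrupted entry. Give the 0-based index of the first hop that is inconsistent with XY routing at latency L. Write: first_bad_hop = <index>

[1] (-1,+0) / 3c ⇒ ok
[2] (-1,+0) / 3c ⇒ ok
[3] (-1,+0) / 3c ⇒ ok
[4] (+0,+1) / 3c ⇒ ok
[5] (+0,+1) / 3c ⇒ ok
[6] (+0,+1) / 3c ⇒ ok
[7] (+0,+1) / 6c ⇒ BAD: Δcyc=6≠L

first_bad_hop = 7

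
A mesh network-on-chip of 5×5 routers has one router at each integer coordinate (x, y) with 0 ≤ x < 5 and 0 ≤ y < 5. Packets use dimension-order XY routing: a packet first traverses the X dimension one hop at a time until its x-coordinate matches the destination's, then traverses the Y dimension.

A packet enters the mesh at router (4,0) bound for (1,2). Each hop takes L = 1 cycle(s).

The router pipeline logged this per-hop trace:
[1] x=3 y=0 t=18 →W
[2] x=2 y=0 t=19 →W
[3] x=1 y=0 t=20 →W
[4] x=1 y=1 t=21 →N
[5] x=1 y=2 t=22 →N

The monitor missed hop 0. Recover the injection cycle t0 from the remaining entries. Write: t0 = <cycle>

t0 = 17

cyc[1] = 18 and cyc[k] = t0 + k·L for every k.
So t0 = 18 − 1·1 = 17.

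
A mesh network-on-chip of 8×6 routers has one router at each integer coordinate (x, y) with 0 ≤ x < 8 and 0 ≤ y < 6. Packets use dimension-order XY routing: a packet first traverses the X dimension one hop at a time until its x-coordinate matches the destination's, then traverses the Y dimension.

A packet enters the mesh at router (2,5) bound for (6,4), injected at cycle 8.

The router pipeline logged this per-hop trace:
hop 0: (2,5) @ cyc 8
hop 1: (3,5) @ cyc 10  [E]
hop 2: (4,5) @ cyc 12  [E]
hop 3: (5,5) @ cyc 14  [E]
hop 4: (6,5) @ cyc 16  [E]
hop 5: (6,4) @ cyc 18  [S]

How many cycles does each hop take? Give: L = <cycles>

cyc[1] − cyc[0] = 10 − 8 = 2.
One hop costs L cycles, so L = 2.

L = 2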